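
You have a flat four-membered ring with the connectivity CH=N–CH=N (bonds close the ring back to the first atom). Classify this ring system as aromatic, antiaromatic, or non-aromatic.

All ring atoms are sp² and supply a p orbital to the ring (each doubly-bonded ring atom is sp² with one p-orbital electron; each sp² =N– keeps its lone pair in-plane and puts one electron into the π system); the conjugation is uninterrupted.
Adding the contributions, 2 × 2 = 4 from the 2 double-bond units.
A 4n π count (4, n = 1) in a planar conjugated ring means antiaromatic.

Antiaromatic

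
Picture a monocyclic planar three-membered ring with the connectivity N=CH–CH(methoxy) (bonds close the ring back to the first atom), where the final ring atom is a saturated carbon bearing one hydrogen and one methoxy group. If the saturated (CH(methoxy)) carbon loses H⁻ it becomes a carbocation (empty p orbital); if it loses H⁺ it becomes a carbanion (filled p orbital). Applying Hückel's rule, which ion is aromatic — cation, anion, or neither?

Once that carbon is sp², every ring atom has a p orbital and both ions are fully conjugated.
Cation: 1 × 2 + 0 = 2 π electrons → 4(0)+2, aromatic.
Anion: 1 × 2 + 2 = 4 π electrons → 4(1), antiaromatic.

The cation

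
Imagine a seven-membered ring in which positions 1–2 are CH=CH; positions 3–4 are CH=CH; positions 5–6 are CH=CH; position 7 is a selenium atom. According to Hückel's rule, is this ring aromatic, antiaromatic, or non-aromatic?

The p orbitals form a continuous loop: the double-bond atoms are sp², each contributing one p electron; the selenium donates one lone pair from its p orbital. The ring is fully conjugated.
Tallying contributions gives 3 × 2 = 6 from the double-bond units + 2 from the Se atom = 8.
8 is a 4n count (n = 2), so the planar conjugated ring is antiaromatic.

Antiaromatic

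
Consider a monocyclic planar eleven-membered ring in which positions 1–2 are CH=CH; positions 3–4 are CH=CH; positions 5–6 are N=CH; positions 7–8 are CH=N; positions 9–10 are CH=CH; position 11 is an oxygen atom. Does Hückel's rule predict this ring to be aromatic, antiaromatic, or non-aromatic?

Every ring atom contributes a p orbital perpendicular to the ring (every atom in a ring double bond is sp² and brings one electron to the p orbital; each =N– nitrogen is pyridine-type (lone pair in the sp² plane, one electron in the p orbital); the oxygen donates one lone pair from its p orbital), so the π system is cyclic and fully conjugated.
π-electron count: 5 × 2 = 10 from the double-bond units + 2 from the O atom = 12.
12 = 4(3); a planar, fully conjugated 4n system is antiaromatic.

Antiaromatic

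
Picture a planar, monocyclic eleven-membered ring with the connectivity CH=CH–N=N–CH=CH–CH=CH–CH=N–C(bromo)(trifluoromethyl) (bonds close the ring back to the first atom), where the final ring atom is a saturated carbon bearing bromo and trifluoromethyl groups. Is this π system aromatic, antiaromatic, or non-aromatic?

Because that saturated carbon is sp³ and has no p orbital in the ring π system at the C(bromo)(trifluoromethyl) position, the π system cannot extend all the way around the ring.
Hückel's rule only applies to fully conjugated rings, so this one is simply non-aromatic.

Non-aromatic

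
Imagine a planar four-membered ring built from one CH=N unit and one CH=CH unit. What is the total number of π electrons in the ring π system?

4

All ring atoms are sp² and supply a p orbital to the ring (every atom in a ring double bond is sp² and brings one electron to the p orbital; each =N– nitrogen is pyridine-type (lone pair in the sp² plane, one electron in the p orbital)); the conjugation is uninterrupted.
Tallying contributions gives 2 × 2 = 4 from the 2 double-bond units.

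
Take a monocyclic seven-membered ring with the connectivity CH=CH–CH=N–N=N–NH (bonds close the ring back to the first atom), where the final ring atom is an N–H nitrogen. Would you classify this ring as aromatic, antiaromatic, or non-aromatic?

Antiaromatic

All ring atoms are sp² and supply a p orbital to the ring (the double-bond atoms are sp², each contributing one p electron; the doubly-bonded nitrogens are pyridine-type — their lone pairs lie in the ring plane, leaving one electron in the p orbital; the pyrrole-type nitrogen donates its lone pair from the p orbital); the conjugation is uninterrupted.
Tallying contributions gives 3 × 2 = 6 from the double-bond units + 2 from the NH atom = 8.
With 8 = 4·2 π electrons, Hückel's rule classifies the planar ring as antiaromatic.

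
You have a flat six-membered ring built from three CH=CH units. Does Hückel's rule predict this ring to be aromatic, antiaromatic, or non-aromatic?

Check conjugation: the double-bond atoms are sp², each contributing one p electron — every position has a p orbital, so the cyclic π system is continuous.
Tallying contributions gives 3 × 2 = 6 from the 3 double-bond units.
With 6 π electrons (n = 1), the Hückel 4n+2 condition holds.

Aromatic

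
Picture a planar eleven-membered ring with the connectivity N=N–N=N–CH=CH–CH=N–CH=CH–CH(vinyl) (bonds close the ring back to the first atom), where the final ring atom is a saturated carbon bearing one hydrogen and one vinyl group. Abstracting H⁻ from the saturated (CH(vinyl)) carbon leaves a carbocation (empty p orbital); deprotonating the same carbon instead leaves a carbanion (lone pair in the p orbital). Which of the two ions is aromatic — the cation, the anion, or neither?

The cation

Both ions have a continuous loop of p orbitals — each ring atom is sp².
Cation: 5 × 2 + 0 = 10 π electrons → 4(2)+2, aromatic.
Anion: 5 × 2 + 2 = 12 π electrons → 4(3), antiaromatic.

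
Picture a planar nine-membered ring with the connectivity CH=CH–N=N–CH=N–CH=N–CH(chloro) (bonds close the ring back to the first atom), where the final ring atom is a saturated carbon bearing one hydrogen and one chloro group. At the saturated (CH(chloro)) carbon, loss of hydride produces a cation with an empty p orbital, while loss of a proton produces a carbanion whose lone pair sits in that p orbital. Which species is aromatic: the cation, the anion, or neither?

The anion

Once that carbon is sp², every ring atom has a p orbital and both ions are fully conjugated.
Cation: 4 × 2 + 0 = 8 π electrons → 4(2), antiaromatic.
Anion: 4 × 2 + 2 = 10 π electrons → 4(2)+2, aromatic.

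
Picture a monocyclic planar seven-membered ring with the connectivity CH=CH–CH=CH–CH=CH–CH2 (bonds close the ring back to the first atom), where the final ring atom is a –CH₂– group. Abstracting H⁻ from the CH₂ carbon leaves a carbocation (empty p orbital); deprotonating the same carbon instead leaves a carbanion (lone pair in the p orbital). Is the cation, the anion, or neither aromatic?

In either ion the ring is fully conjugated: every atom, including the new sp² carbon, supplies a p orbital.
Cation: 3 × 2 + 0 = 6 π electrons → 4(1)+2, aromatic.
Anion: 3 × 2 + 2 = 8 π electrons → 4(2), antiaromatic.

The cation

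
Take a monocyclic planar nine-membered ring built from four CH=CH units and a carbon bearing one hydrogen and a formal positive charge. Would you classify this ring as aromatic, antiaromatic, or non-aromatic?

Antiaromatic

Check conjugation: each doubly-bonded ring atom is sp² with one p-orbital electron; the carbocation has an empty p orbital — every position has a p orbital, so the cyclic π system is continuous.
Adding the contributions, 4 × 2 = 8 from the double-bond units + 0 from the CH(+) atom = 8.
With 8 = 4·2 π electrons, Hückel's rule classifies the planar ring as antiaromatic.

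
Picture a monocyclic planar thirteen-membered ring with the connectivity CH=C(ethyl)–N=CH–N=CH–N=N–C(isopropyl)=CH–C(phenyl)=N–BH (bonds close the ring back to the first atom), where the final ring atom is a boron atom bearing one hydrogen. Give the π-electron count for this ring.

12

The p orbitals form a continuous loop: each doubly-bonded ring atom is sp² with one p-orbital electron; the doubly-bonded nitrogens are pyridine-type — their lone pairs lie in the ring plane, leaving one electron in the p orbital; the boron has an empty p orbital. The ring is fully conjugated.
Adding the contributions, 6 × 2 = 12 from the double-bond units + 0 from the BH atom = 12.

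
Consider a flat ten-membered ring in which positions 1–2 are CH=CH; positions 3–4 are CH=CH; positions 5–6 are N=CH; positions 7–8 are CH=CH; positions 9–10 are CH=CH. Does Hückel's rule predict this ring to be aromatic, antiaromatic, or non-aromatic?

Aromatic

Check conjugation: the double-bond atoms are sp², each contributing one p electron; each =N– nitrogen is pyridine-type (lone pair in the sp² plane, one electron in the p orbital) — every position has a p orbital, so the cyclic π system is continuous.
Counting π electrons: 5 × 2 = 10 from the 5 double-bond units.
10 = 4(2) + 2, which satisfies Hückel's 4n+2 rule.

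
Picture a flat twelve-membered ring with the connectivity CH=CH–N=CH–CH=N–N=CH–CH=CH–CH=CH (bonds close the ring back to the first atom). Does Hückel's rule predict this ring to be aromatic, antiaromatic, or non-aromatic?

All ring atoms are sp² and supply a p orbital to the ring (every atom in a ring double bond is sp² and brings one electron to the p orbital; each sp² =N– keeps its lone pair in-plane and puts one electron into the π system); the conjugation is uninterrupted.
Counting π electrons: 6 × 2 = 12 from the 6 double-bond units.
12 is a 4n count (n = 3), so the planar conjugated ring is antiaromatic.

Antiaromatic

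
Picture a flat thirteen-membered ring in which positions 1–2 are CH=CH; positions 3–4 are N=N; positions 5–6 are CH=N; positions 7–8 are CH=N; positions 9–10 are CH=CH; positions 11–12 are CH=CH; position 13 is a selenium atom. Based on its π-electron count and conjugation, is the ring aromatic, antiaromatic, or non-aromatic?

Aromatic

Check conjugation: every atom in a ring double bond is sp² and brings one electron to the p orbital; each sp² =N– keeps its lone pair in-plane and puts one electron into the π system; the selenium donates one lone pair from its p orbital — every position has a p orbital, so the cyclic π system is continuous.
Counting π electrons: 6 × 2 = 12 from the double-bond units + 2 from the Se atom = 14.
14 = 4(3) + 2, which satisfies Hückel's 4n+2 rule.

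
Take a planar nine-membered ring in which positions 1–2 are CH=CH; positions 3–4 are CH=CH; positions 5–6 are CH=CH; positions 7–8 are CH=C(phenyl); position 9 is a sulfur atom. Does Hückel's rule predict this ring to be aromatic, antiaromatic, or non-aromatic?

The p orbitals form a continuous loop: every atom in a ring double bond is sp² and brings one electron to the p orbital; the sulfur donates one lone pair from its p orbital. The ring is fully conjugated.
Counting π electrons: 4 × 2 = 8 from the double-bond units + 2 from the S atom = 10.
That gives a 4n+2 count (10, n = 2).

Aromatic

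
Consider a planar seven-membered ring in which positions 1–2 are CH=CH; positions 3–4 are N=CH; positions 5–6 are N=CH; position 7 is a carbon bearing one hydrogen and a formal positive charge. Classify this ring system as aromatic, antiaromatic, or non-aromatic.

Every ring atom contributes a p orbital perpendicular to the ring (each doubly-bonded ring atom is sp² with one p-orbital electron; the doubly-bonded nitrogens are pyridine-type — their lone pairs lie in the ring plane, leaving one electron in the p orbital; the carbocation has an empty p orbital), so the π system is cyclic and fully conjugated.
Counting π electrons: 3 × 2 = 6 from the double-bond units + 0 from the CH(+) atom = 6.
With 6 π electrons (n = 1), the Hückel 4n+2 condition holds.

Aromatic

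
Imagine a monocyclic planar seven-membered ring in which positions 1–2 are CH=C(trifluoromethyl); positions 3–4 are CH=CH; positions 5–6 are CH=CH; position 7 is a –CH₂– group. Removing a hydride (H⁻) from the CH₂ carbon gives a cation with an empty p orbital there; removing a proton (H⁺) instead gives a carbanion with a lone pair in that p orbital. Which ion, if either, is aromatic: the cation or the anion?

In both ions every ring atom is sp² and contributes a p orbital, so both rings are fully conjugated.
Cation: 3 × 2 + 0 = 6 π electrons → 4(1)+2, aromatic.
Anion: 3 × 2 + 2 = 8 π electrons → 4(2), antiaromatic.

The cation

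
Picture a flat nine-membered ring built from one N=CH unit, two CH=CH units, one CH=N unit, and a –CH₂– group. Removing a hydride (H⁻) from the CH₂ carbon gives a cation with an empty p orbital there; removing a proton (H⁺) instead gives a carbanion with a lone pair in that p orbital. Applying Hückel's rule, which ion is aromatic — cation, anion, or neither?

Both ions have a continuous loop of p orbitals — each ring atom is sp².
Cation: 4 × 2 + 0 = 8 π electrons → 4(2), antiaromatic.
Anion: 4 × 2 + 2 = 10 π electrons → 4(2)+2, aromatic.

The anion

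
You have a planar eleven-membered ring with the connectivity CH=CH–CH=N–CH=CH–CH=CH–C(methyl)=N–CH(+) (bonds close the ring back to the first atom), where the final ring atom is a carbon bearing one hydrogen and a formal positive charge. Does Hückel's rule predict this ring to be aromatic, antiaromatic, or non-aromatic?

The p orbitals form a continuous loop: each doubly-bonded ring atom is sp² with one p-orbital electron; the doubly-bonded nitrogens are pyridine-type — their lone pairs lie in the ring plane, leaving one electron in the p orbital; the carbocation has an empty p orbital. The ring is fully conjugated.
Counting π electrons: 5 × 2 = 10 from the double-bond units + 0 from the CH(+) atom = 10.
10 = 4(2) + 2, which satisfies Hückel's 4n+2 rule.

Aromatic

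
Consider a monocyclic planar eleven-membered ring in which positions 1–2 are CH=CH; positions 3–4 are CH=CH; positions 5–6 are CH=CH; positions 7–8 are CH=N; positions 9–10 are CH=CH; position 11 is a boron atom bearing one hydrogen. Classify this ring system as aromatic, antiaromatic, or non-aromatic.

Aromatic

Check conjugation: every atom in a ring double bond is sp² and brings one electron to the p orbital; the doubly-bonded nitrogens are pyridine-type — their lone pairs lie in the ring plane, leaving one electron in the p orbital; the boron has an empty p orbital — every position has a p orbital, so the cyclic π system is continuous.
Counting π electrons: 5 × 2 = 10 from the double-bond units + 0 from the BH atom = 10.
That gives a 4n+2 count (10, n = 2).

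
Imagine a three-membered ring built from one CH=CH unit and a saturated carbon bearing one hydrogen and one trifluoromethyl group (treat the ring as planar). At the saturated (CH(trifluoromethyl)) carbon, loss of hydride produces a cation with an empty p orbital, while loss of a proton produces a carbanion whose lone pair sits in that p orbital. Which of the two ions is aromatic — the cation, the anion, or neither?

The cation

Once that carbon is sp², every ring atom has a p orbital and both ions are fully conjugated.
Cation: 1 × 2 + 0 = 2 π electrons → 4(0)+2, aromatic.
Anion: 1 × 2 + 2 = 4 π electrons → 4(1), antiaromatic.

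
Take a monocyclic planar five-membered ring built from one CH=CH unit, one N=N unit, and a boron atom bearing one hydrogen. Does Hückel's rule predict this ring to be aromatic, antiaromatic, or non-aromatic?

Every ring atom contributes a p orbital perpendicular to the ring (every atom in a ring double bond is sp² and brings one electron to the p orbital; each sp² =N– keeps its lone pair in-plane and puts one electron into the π system; the boron has an empty p orbital), so the π system is cyclic and fully conjugated.
Tallying contributions gives 2 × 2 = 4 from the double-bond units + 0 from the BH atom = 4.
With 4 = 4·1 π electrons, Hückel's rule classifies the planar ring as antiaromatic.

Antiaromatic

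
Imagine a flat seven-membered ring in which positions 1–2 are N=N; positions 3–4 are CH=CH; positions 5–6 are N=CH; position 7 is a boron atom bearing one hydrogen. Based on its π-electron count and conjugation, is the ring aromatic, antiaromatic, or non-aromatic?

Aromatic

The p orbitals form a continuous loop: every atom in a ring double bond is sp² and brings one electron to the p orbital; each =N– nitrogen is pyridine-type (lone pair in the sp² plane, one electron in the p orbital); the boron has an empty p orbital. The ring is fully conjugated.
Counting π electrons: 3 × 2 = 6 from the double-bond units + 0 from the BH atom = 6.
That gives a 4n+2 count (6, n = 1).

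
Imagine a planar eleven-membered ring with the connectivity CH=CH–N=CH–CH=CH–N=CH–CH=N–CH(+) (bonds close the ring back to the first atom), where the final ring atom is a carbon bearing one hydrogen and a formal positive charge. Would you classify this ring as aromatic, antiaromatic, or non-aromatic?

The p orbitals form a continuous loop: every atom in a ring double bond is sp² and brings one electron to the p orbital; each =N– nitrogen is pyridine-type (lone pair in the sp² plane, one electron in the p orbital); the carbocation has an empty p orbital. The ring is fully conjugated.
Adding the contributions, 5 × 2 = 10 from the double-bond units + 0 from the CH(+) atom = 10.
10 = 4(2) + 2, which satisfies Hückel's 4n+2 rule.

Aromatic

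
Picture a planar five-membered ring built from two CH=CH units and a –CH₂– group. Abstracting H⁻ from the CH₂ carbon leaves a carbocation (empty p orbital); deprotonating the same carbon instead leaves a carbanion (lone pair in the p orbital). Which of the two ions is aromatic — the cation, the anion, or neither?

The anion

Both ions have a continuous loop of p orbitals — each ring atom is sp².
Cation: 2 × 2 + 0 = 4 π electrons → 4(1), antiaromatic.
Anion: 2 × 2 + 2 = 6 π electrons → 4(1)+2, aromatic.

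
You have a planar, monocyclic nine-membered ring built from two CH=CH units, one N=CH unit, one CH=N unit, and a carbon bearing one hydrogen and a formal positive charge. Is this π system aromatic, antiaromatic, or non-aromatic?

Antiaromatic

Check conjugation: the double-bond atoms are sp², each contributing one p electron; the doubly-bonded nitrogens are pyridine-type — their lone pairs lie in the ring plane, leaving one electron in the p orbital; the carbocation has an empty p orbital — every position has a p orbital, so the cyclic π system is continuous.
Adding the contributions, 4 × 2 = 8 from the double-bond units + 0 from the CH(+) atom = 8.
With 8 = 4·2 π electrons, Hückel's rule classifies the planar ring as antiaromatic.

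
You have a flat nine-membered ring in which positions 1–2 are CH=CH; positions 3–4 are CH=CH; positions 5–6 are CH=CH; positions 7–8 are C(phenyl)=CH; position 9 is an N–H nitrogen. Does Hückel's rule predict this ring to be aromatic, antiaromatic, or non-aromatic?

All ring atoms are sp² and supply a p orbital to the ring (each doubly-bonded ring atom is sp² with one p-orbital electron; the pyrrole-type nitrogen donates its lone pair from the p orbital); the conjugation is uninterrupted.
Tallying contributions gives 4 × 2 = 8 from the double-bond units + 2 from the NH atom = 10.
With 10 π electrons (n = 2), the Hückel 4n+2 condition holds.

Aromatic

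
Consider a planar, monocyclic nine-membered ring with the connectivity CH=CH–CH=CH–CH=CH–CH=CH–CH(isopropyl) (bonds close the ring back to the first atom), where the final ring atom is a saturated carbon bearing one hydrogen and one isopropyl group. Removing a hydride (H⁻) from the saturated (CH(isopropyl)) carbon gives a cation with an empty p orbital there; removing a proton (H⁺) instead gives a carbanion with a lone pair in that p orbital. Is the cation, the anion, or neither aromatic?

In both ions every ring atom is sp² and contributes a p orbital, so both rings are fully conjugated.
Cation: 4 × 2 + 0 = 8 π electrons → 4(2), antiaromatic.
Anion: 4 × 2 + 2 = 10 π electrons → 4(2)+2, aromatic.

The anion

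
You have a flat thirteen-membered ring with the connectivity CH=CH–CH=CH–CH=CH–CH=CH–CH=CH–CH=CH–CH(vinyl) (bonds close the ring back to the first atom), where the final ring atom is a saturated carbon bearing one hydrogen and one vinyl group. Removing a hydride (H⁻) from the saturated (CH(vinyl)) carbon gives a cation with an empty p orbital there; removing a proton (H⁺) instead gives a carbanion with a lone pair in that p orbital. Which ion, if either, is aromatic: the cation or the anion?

The anion

In both ions every ring atom is sp² and contributes a p orbital, so both rings are fully conjugated.
Cation: 6 × 2 + 0 = 12 π electrons → 4(3), antiaromatic.
Anion: 6 × 2 + 2 = 14 π electrons → 4(3)+2, aromatic.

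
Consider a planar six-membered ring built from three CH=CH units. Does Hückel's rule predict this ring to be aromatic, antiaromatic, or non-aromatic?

Aromatic

Every ring atom contributes a p orbital perpendicular to the ring (each doubly-bonded ring atom is sp² with one p-orbital electron), so the π system is cyclic and fully conjugated.
Adding the contributions, 3 × 2 = 6 from the 3 double-bond units.
6 = 4(1) + 2, which satisfies Hückel's 4n+2 rule.
(This ring is benzene.)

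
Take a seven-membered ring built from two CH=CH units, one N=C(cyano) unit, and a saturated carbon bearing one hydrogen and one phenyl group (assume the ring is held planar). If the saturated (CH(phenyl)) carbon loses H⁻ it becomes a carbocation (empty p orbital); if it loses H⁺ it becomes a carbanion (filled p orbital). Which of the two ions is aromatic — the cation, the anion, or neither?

The cation

In either ion the ring is fully conjugated: every atom, including the new sp² carbon, supplies a p orbital.
Cation: 3 × 2 + 0 = 6 π electrons → 4(1)+2, aromatic.
Anion: 3 × 2 + 2 = 8 π electrons → 4(2), antiaromatic.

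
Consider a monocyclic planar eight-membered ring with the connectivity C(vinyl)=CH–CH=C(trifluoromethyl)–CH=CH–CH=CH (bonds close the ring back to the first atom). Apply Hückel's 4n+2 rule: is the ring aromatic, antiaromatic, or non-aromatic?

Every ring atom contributes a p orbital perpendicular to the ring (the double-bond atoms are sp², each contributing one p electron), so the π system is cyclic and fully conjugated.
Counting π electrons: 4 × 2 = 8 from the 4 double-bond units.
8 = 4(2); a planar, fully conjugated 4n system is antiaromatic.

Antiaromatic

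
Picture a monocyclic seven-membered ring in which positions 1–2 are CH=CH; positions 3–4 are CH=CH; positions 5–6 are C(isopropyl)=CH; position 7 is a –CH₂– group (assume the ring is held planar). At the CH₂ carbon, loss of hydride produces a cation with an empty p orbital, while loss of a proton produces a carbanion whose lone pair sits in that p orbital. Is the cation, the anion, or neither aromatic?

In both ions every ring atom is sp² and contributes a p orbital, so both rings are fully conjugated.
Cation: 3 × 2 + 0 = 6 π electrons → 4(1)+2, aromatic.
Anion: 3 × 2 + 2 = 8 π electrons → 4(2), antiaromatic.

The cation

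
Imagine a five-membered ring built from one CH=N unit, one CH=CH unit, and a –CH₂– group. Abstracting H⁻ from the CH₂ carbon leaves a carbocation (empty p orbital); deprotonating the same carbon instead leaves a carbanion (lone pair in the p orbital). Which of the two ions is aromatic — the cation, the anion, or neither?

The anion

Once that carbon is sp², every ring atom has a p orbital and both ions are fully conjugated.
Cation: 2 × 2 + 0 = 4 π electrons → 4(1), antiaromatic.
Anion: 2 × 2 + 2 = 6 π electrons → 4(1)+2, aromatic.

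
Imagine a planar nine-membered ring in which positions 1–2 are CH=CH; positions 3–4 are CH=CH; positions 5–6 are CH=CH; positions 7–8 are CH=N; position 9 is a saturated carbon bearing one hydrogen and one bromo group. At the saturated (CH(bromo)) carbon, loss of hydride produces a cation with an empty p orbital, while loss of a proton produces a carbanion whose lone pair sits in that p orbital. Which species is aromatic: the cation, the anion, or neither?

The anion

In both ions every ring atom is sp² and contributes a p orbital, so both rings are fully conjugated.
Cation: 4 × 2 + 0 = 8 π electrons → 4(2), antiaromatic.
Anion: 4 × 2 + 2 = 10 π electrons → 4(2)+2, aromatic.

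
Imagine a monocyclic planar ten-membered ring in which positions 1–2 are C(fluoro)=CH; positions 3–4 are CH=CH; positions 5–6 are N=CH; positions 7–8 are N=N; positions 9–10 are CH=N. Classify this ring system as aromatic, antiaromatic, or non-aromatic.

Aromatic

Every ring atom contributes a p orbital perpendicular to the ring (every atom in a ring double bond is sp² and brings one electron to the p orbital; the doubly-bonded nitrogens are pyridine-type — their lone pairs lie in the ring plane, leaving one electron in the p orbital), so the π system is cyclic and fully conjugated.
Adding the contributions, 5 × 2 = 10 from the 5 double-bond units.
Since 10 = 4·2 + 2, the ring meets the 4n+2 criterion.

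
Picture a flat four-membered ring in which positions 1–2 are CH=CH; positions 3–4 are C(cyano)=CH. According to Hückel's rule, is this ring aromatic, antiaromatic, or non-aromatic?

Every ring atom contributes a p orbital perpendicular to the ring (the double-bond atoms are sp², each contributing one p electron), so the π system is cyclic and fully conjugated.
Adding the contributions, 2 × 2 = 4 from the 2 double-bond units.
4 is a 4n count (n = 1), so the planar conjugated ring is antiaromatic.

Antiaromatic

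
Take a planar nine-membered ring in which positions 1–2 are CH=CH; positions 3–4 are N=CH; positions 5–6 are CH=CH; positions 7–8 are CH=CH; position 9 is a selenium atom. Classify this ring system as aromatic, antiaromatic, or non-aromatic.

Aromatic

The p orbitals form a continuous loop: every atom in a ring double bond is sp² and brings one electron to the p orbital; each =N– nitrogen is pyridine-type (lone pair in the sp² plane, one electron in the p orbital); the selenium donates one lone pair from its p orbital. The ring is fully conjugated.
Tallying contributions gives 4 × 2 = 8 from the double-bond units + 2 from the Se atom = 10.
10 = 4(2) + 2, which satisfies Hückel's 4n+2 rule.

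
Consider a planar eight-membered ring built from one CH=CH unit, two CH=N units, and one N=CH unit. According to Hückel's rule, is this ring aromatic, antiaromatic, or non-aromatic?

Antiaromatic

Every ring atom contributes a p orbital perpendicular to the ring (the double-bond atoms are sp², each contributing one p electron; each sp² =N– keeps its lone pair in-plane and puts one electron into the π system), so the π system is cyclic and fully conjugated.
Adding the contributions, 4 × 2 = 8 from the 4 double-bond units.
8 is a 4n count (n = 2), so the planar conjugated ring is antiaromatic.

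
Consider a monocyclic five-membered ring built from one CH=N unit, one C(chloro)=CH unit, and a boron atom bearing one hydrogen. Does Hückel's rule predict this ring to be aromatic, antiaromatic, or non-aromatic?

Antiaromatic

All ring atoms are sp² and supply a p orbital to the ring (the double-bond atoms are sp², each contributing one p electron; the doubly-bonded nitrogens are pyridine-type — their lone pairs lie in the ring plane, leaving one electron in the p orbital; the boron has an empty p orbital); the conjugation is uninterrupted.
Counting π electrons: 2 × 2 = 4 from the double-bond units + 0 from the BH atom = 4.
4 is a 4n count (n = 1), so the planar conjugated ring is antiaromatic.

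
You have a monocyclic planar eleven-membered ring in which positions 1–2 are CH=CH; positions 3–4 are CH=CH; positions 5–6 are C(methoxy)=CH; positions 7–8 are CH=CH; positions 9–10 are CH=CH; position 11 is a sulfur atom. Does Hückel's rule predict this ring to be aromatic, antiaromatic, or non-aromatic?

Antiaromatic

All ring atoms are sp² and supply a p orbital to the ring (every atom in a ring double bond is sp² and brings one electron to the p orbital; the sulfur donates one lone pair from its p orbital); the conjugation is uninterrupted.
Counting π electrons: 5 × 2 = 10 from the double-bond units + 2 from the S atom = 12.
12 is a 4n count (n = 3), so the planar conjugated ring is antiaromatic.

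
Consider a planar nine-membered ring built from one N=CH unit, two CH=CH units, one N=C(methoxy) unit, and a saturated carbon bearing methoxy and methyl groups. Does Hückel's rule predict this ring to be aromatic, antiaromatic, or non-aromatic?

At the C(methoxy)(methyl) position, that saturated carbon is sp³ and has no p orbital in the ring π system; the ring's p-orbital overlap is broken there.
Broken conjugation rules out both aromaticity and antiaromaticity.

Non-aromatic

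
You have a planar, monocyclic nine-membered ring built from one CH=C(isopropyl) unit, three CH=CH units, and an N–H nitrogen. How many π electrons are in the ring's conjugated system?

The p orbitals form a continuous loop: the double-bond atoms are sp², each contributing one p electron; the pyrrole-type nitrogen donates its lone pair from the p orbital. The ring is fully conjugated.
Tallying contributions gives 4 × 2 = 8 from the double-bond units + 2 from the NH atom = 10.

10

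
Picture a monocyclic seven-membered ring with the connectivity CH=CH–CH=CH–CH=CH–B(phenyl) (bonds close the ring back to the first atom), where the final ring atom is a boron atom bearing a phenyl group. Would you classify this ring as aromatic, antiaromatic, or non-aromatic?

Aromatic

Check conjugation: every atom in a ring double bond is sp² and brings one electron to the p orbital; the boron has an empty p orbital — every position has a p orbital, so the cyclic π system is continuous.
Adding the contributions, 3 × 2 = 6 from the double-bond units + 0 from the B(phenyl) atom = 6.
With 6 π electrons (n = 1), the Hückel 4n+2 condition holds.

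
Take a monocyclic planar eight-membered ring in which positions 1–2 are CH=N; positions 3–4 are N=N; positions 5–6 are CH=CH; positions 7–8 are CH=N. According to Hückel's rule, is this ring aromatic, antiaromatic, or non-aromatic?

Antiaromatic

Check conjugation: each doubly-bonded ring atom is sp² with one p-orbital electron; each sp² =N– keeps its lone pair in-plane and puts one electron into the π system — every position has a p orbital, so the cyclic π system is continuous.
Adding the contributions, 4 × 2 = 8 from the 4 double-bond units.
A 4n π count (8, n = 2) in a planar conjugated ring means antiaromatic.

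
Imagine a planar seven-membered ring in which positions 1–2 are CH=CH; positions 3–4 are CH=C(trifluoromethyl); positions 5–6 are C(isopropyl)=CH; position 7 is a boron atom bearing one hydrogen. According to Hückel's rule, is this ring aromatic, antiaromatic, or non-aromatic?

The p orbitals form a continuous loop: each doubly-bonded ring atom is sp² with one p-orbital electron; the boron has an empty p orbital. The ring is fully conjugated.
Tallying contributions gives 3 × 2 = 6 from the double-bond units + 0 from the BH atom = 6.
6 = 4(1) + 2, which satisfies Hückel's 4n+2 rule.

Aromatic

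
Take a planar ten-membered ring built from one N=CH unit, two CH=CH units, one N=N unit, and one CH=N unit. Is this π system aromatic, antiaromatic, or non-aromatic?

Check conjugation: every atom in a ring double bond is sp² and brings one electron to the p orbital; the doubly-bonded nitrogens are pyridine-type — their lone pairs lie in the ring plane, leaving one electron in the p orbital — every position has a p orbital, so the cyclic π system is continuous.
Counting π electrons: 5 × 2 = 10 from the 5 double-bond units.
10 = 4(2) + 2, which satisfies Hückel's 4n+2 rule.

Aromatic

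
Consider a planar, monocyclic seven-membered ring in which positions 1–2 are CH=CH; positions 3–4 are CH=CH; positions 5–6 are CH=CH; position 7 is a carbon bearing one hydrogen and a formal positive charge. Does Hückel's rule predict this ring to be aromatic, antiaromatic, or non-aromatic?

Aromatic

The p orbitals form a continuous loop: the double-bond atoms are sp², each contributing one p electron; the carbocation has an empty p orbital. The ring is fully conjugated.
π-electron count: 3 × 2 = 6 from the double-bond units + 0 from the CH(+) atom = 6.
Since 6 = 4·1 + 2, the ring meets the 4n+2 criterion.
(The species described is the tropylium cation.)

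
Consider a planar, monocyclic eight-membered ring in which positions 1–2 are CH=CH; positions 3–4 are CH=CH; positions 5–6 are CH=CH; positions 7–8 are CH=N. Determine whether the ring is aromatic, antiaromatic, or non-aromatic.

Antiaromatic

Check conjugation: every atom in a ring double bond is sp² and brings one electron to the p orbital; each sp² =N– keeps its lone pair in-plane and puts one electron into the π system — every position has a p orbital, so the cyclic π system is continuous.
Tallying contributions gives 4 × 2 = 8 from the 4 double-bond units.
8 = 4(2); a planar, fully conjugated 4n system is antiaromatic.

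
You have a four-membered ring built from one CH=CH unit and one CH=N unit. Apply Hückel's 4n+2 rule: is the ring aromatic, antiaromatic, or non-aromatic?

Antiaromatic

Every ring atom contributes a p orbital perpendicular to the ring (the double-bond atoms are sp², each contributing one p electron; the doubly-bonded nitrogens are pyridine-type — their lone pairs lie in the ring plane, leaving one electron in the p orbital), so the π system is cyclic and fully conjugated.
Counting π electrons: 2 × 2 = 4 from the 2 double-bond units.
4 is a 4n count (n = 1), so the planar conjugated ring is antiaromatic.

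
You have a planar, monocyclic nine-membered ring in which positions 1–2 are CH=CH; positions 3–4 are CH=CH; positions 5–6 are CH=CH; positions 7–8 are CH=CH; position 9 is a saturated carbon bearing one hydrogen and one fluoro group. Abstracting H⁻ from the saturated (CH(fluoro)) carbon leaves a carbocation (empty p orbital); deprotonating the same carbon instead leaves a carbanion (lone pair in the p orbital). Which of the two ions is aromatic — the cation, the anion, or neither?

In both ions every ring atom is sp² and contributes a p orbital, so both rings are fully conjugated.
Cation: 4 × 2 + 0 = 8 π electrons → 4(2), antiaromatic.
Anion: 4 × 2 + 2 = 10 π electrons → 4(2)+2, aromatic.

The anion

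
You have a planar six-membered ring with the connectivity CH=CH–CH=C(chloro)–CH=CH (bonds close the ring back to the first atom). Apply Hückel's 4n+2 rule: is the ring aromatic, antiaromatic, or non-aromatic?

The p orbitals form a continuous loop: every atom in a ring double bond is sp² and brings one electron to the p orbital. The ring is fully conjugated.
π-electron count: 3 × 2 = 6 from the 3 double-bond units.
With 6 π electrons (n = 1), the Hückel 4n+2 condition holds.

Aromatic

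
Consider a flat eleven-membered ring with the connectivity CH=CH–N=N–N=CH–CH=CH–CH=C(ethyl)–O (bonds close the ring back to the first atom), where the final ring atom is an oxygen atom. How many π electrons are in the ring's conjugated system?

12

The p orbitals form a continuous loop: every atom in a ring double bond is sp² and brings one electron to the p orbital; each =N– nitrogen is pyridine-type (lone pair in the sp² plane, one electron in the p orbital); the oxygen donates one lone pair from its p orbital. The ring is fully conjugated.
Counting π electrons: 5 × 2 = 10 from the double-bond units + 2 from the O atom = 12.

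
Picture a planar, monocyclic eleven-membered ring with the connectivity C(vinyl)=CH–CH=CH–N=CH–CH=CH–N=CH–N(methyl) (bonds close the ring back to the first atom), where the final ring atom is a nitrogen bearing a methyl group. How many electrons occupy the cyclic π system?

Check conjugation: every atom in a ring double bond is sp² and brings one electron to the p orbital; each sp² =N– keeps its lone pair in-plane and puts one electron into the π system; the pyrrole-type nitrogen donates its lone pair from the p orbital — every position has a p orbital, so the cyclic π system is continuous.
Tallying contributions gives 5 × 2 = 10 from the double-bond units + 2 from the N(methyl) atom = 12.

12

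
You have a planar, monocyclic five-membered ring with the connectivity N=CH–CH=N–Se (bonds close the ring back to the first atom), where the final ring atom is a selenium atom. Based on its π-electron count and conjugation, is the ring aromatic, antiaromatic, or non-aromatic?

The p orbitals form a continuous loop: each doubly-bonded ring atom is sp² with one p-orbital electron; each sp² =N– keeps its lone pair in-plane and puts one electron into the π system; the selenium donates one lone pair from its p orbital. The ring is fully conjugated.
Tallying contributions gives 2 × 2 = 4 from the double-bond units + 2 from the Se atom = 6.
That gives a 4n+2 count (6, n = 1).

Aromatic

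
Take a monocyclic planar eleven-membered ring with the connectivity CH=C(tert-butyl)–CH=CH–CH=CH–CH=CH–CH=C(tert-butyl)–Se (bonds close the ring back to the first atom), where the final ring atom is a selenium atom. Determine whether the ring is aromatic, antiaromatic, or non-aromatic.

Antiaromatic

The p orbitals form a continuous loop: each doubly-bonded ring atom is sp² with one p-orbital electron; the selenium donates one lone pair from its p orbital. The ring is fully conjugated.
π-electron count: 5 × 2 = 10 from the double-bond units + 2 from the Se atom = 12.
With 12 = 4·3 π electrons, Hückel's rule classifies the planar ring as antiaromatic.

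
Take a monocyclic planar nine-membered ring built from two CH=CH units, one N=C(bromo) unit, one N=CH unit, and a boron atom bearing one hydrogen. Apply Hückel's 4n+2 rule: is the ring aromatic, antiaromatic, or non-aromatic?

Antiaromatic

Check conjugation: each doubly-bonded ring atom is sp² with one p-orbital electron; the doubly-bonded nitrogens are pyridine-type — their lone pairs lie in the ring plane, leaving one electron in the p orbital; the boron has an empty p orbital — every position has a p orbital, so the cyclic π system is continuous.
π-electron count: 4 × 2 = 8 from the double-bond units + 0 from the BH atom = 8.
With 8 = 4·2 π electrons, Hückel's rule classifies the planar ring as antiaromatic.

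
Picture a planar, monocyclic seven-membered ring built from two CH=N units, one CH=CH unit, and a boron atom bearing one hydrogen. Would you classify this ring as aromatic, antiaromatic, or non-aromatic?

All ring atoms are sp² and supply a p orbital to the ring (every atom in a ring double bond is sp² and brings one electron to the p orbital; each sp² =N– keeps its lone pair in-plane and puts one electron into the π system; the boron has an empty p orbital); the conjugation is uninterrupted.
Adding the contributions, 3 × 2 = 6 from the double-bond units + 0 from the BH atom = 6.
With 6 π electrons (n = 1), the Hückel 4n+2 condition holds.

Aromatic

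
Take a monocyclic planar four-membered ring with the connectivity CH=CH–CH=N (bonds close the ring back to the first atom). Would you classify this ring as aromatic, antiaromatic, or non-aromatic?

Antiaromatic

The p orbitals form a continuous loop: every atom in a ring double bond is sp² and brings one electron to the p orbital; each =N– nitrogen is pyridine-type (lone pair in the sp² plane, one electron in the p orbital). The ring is fully conjugated.
Adding the contributions, 2 × 2 = 4 from the 2 double-bond units.
A 4n π count (4, n = 1) in a planar conjugated ring means antiaromatic.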